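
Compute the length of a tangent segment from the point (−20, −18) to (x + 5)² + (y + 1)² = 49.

√465

Centre (−5, −1), r² = 49. |PO|² = (−15)² + (−17)² = 514.
By the tangent–radius right angle, tangent length = √(|PO|² − r²) = √465.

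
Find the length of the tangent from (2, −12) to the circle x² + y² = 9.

√139

Centre (0, 0), r² = 9. |PO|² = (2)² + (−12)² = 148.
By the tangent–radius right angle, tangent length = √(|PO|² − r²) = √139.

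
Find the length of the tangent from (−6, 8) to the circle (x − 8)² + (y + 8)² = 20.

The centre is (8, −8) and r = 2√5. The square of the distance from P to the centre is 196 + 256 = 452.
Power of the point: PT² = |PO|² − r² = 432, so PT = 12√3.

12√3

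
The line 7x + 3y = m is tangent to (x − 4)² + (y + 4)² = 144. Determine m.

m = 16 ± 12√58

The line touches the circle iff its distance from (4, −4) is 12:
|7·4 + 3·(−4) − m| / √58 = 12
|m − (16)| = 12√58.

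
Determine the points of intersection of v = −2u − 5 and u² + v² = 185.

Substitute v = −2u − 5:
5u² + 20u − 160 = 0  ⟹  u² + 4u − 32 = 0
u = 4 or u = −8, giving (4, −13) and (−8, 11).

(−8, 11) and (4, −13)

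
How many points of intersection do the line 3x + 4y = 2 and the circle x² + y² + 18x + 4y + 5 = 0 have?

d² = (3·(−9) + 4·(−2) − (2))²/25 = 1369/25; r² = 80.
Since d² < r², the line cuts the circle twice.

2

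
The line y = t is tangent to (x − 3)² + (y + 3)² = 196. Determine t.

Tangency holds when the distance from the centre (3, −3) to the line equals the radius 14:
|0·3 + 1·(−3) − t| / √1 = 14
|t − (−3)| = 14, so t = 11 or t = −17.

t = −17 or t = 11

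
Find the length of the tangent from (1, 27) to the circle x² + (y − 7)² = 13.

2√97

With centre O = (0, 7), |OP|² = 401 and r² = 13.
The tangent meets the radius at right angles, so tangent² = |PO|² − r² = 401 − 13 = 388.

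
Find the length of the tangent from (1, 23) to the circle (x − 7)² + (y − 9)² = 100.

Centre (7, 9), r² = 100. |PO|² = (−6)² + (14)² = 232.
Power of the point: PT² = |PO|² − r² = 132, so PT = 2√33.

2√33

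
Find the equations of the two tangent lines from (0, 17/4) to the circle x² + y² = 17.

x + 4y = 17 and x − 4y = −17

A line y − (17/4) = m(x − (0)) is tangent when its distance from (0, 0) is √17:
[m·(0) − (−17/4)]² = 17(m² + 1)
16m² − 1 = 0, so m = −1/4 or m = 1/4.
Through (0, 17/4) these give x + 4y = 17 and x − 4y = −17.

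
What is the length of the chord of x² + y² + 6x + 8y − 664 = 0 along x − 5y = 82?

The distance from (−3, −4) to the line is 65/√26, and r² = 689.
Half the chord is √(r² − d²) = √(1053/2), so the full chord is 9√26.

9√26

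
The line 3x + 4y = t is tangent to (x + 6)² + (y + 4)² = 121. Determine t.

For a tangent, require d(centre, line) = r = 11.
|3·(−6) + 4·(−4) − t| / √25 = 11
|t − (−34)| = 11·5, so t = 21 or t = −89.

t = −89 or t = 21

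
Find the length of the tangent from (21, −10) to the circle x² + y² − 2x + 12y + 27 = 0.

Centre (1, −6), r² = 10. |PO|² = (20)² + (−4)² = 416.
Power of the point: PT² = |PO|² − r² = 406, so PT = √406.

√406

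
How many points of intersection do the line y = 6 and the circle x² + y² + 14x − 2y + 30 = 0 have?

Centre (−7, 1), r² = 20. Distance² from centre to line = (−5)² = 25.
Since d² > r², the line lies outside the circle.

0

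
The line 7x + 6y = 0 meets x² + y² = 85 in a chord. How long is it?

2√85

Substitute y = (−7x)/6:
85x² − 3060 = 0  ⟹  x² − 36 = 0
x = 6 or x = −6, giving (6, −7) and (−6, 7).
Chord length = distance between (6, −7) and (−6, 7) = √340 = 2√85.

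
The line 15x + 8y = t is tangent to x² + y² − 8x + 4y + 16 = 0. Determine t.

For a tangent, require d(centre, line) = r = 2.
|15·4 + 8·(−2) − t| / √289 = 2
|t − (44)| = 2·17, so t = 78 or t = 10.

t = 10 or t = 78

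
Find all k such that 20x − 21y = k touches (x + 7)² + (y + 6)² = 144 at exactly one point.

k = −362 or k = 334

For a tangent, require d(centre, line) = r = 12.
|20·(−7) − 21·(−6) − k| / √841 = 12
|k − (−14)| = 12·29, so k = 334 or k = −362.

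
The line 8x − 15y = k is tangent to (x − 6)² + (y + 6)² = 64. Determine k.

k = 2 or k = 274

The line touches the circle iff its distance from (6, −6) is 8:
|8·6 − 15·(−6) − k| / √289 = 8
|k − (138)| = 8·17, so k = 274 or k = 2.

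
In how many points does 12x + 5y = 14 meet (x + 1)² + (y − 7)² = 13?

d² = (12·(−1) + 5·7 − (14))²/169 = 81/169; r² = 13.
Since d² < r², the line cuts the circle twice.

2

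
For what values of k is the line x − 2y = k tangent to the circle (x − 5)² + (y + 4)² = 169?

For a tangent, require d(centre, line) = r = 13.
|1·5 − 2·(−4) − k| / √5 = 13
|k − (13)| = 13√5.

k = 13 ± 13√5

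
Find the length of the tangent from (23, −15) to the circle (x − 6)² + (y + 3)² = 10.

The centre is (6, −3) and r = √10. The square of the distance from P to the centre is 289 + 144 = 433.
The tangent meets the radius at right angles, so tangent² = |PO|² − r² = 433 − 10 = 423.

3√47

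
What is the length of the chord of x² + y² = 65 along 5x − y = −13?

Express y = 5x + 13 and substitute into the circle:
26x² + 130x + 104 = 0  ⟹  x² + 5x + 4 = 0
x = −1 or x = −4, giving (−1, 8) and (−4, −7).
Chord length = distance between (−1, 8) and (−4, −7) = √234 = 3√26.

3√26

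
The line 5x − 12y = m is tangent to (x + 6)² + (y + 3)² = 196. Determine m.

m = −176 or m = 188

The line touches the circle iff its distance from (−6, −3) is 14:
|5·(−6) − 12·(−3) − m| / √169 = 14
|m − (6)| = 14·13, so m = 188 or m = −176.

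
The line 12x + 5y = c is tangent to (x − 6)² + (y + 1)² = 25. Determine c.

For a tangent, require d(centre, line) = r = 5.
|12·6 + 5·(−1) − c| / √169 = 5
|c − (67)| = 5·13, so c = 132 or c = 2.

c = 2 or c = 132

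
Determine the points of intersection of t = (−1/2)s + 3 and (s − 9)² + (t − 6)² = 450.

From the line, t = (6 − s)/2. Substituting:
5s² − 60s − 1440 = 0  ⟹  s² − 12s − 288 = 0
s = 24 or s = −12, giving (24, −9) and (−12, 9).

(−12, 9) and (24, −9)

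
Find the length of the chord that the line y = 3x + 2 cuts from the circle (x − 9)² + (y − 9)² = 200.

From the line, y = 3x + 2. Substituting:
10x² − 60x − 70 = 0  ⟹  x² − 6x − 7 = 0
x = 7 or x = −1, giving (7, 23) and (−1, −1).
Chord length = distance between (7, 23) and (−1, −1) = √640 = 8√10.

8√10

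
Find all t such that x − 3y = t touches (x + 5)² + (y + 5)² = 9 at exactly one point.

t = 10 ± 3√10

For a tangent, require d(centre, line) = r = 3.
|1·(−5) − 3·(−5) − t| / √10 = 3
|t − (10)| = 3√10.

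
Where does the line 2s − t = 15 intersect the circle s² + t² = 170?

Substitute t = 2s − 15:
5s² − 60s + 55 = 0  ⟹  s² − 12s + 11 = 0
s = 11 or s = 1, giving (11, 7) and (1, −13).

(1, −13) and (11, 7)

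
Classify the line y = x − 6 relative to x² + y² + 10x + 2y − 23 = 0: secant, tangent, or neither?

neither

d² = (1·(−5) − 1·(−1) − (6))²/2 = 50; r² = 49.
Since d² > r², the line lies outside the circle.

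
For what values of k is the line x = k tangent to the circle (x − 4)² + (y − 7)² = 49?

Tangency holds when the distance from the centre (4, 7) to the line equals the radius 7:
|1·4 + 0·7 − k| / √1 = 7
|k − (4)| = 7, so k = 11 or k = −3.

k = −3 or k = 11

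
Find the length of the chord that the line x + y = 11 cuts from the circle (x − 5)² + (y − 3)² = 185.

The distance from (5, 3) to the line is 3/√2, and r² = 185.
Half the chord is √(r² − d²) = √(361/2), so the full chord is 19√2.

19√2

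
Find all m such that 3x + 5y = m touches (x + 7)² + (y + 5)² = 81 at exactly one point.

m = −46 ± 9√34

Tangency holds when the distance from the centre (−7, −5) to the line equals the radius 9:
|3·(−7) + 5·(−5) − m| / √34 = 9
|m − (−46)| = 9√34.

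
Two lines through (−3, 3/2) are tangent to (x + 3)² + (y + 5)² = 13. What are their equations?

3x + 2y = −6 and 3x − 2y = −12

Let a tangent through (−3, 3/2) have slope m. Its distance from (−3, −5) must equal √13:
[m·(0) − (−13/2)]² = 13(m² + 1)
4m² − 9 = 0, so m = −3/2 or m = 3/2.
Through (−3, 3/2) these give 3x + 2y = −6 and 3x − 2y = −12.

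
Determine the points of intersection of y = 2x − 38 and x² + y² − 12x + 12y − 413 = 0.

(5, −28) and (23, 8)

From the line, y = 2x − 38. Substituting:
5x² − 140x + 575 = 0  ⟹  x² − 28x + 115 = 0
x = 23 or x = 5, giving (23, 8) and (5, −28).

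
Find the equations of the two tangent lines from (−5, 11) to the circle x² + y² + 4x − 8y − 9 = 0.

2x + 5y = 45 and 5x − 2y = −47

A line y − (11) = m(x − (−5)) is tangent when its distance from (−2, 4) is √29:
[m·(3) − (−7)]² = 29(m² + 1)
10m² − 21m − 10 = 0, so m = −2/5 or m = 5/2.
Through (−5, 11) these give 2x + 5y = 45 and 5x − 2y = −47.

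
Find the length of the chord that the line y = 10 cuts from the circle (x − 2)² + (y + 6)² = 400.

24

Centre (2, −6), r² = 400. Perpendicular distance d from centre to line = |−16| / √1 = 16.
Half the chord is √(r² − d²) = √(144), so the full chord is 24.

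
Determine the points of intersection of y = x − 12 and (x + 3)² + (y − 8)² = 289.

(5, −7) and (12, 0)

Express y = x − 12 and substitute into the circle:
2x² − 34x + 120 = 0  ⟹  x² − 17x + 60 = 0
x = 12 or x = 5, giving (12, 0) and (5, −7).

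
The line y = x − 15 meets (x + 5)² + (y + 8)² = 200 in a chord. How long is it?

Centre (−5, −8), r² = 200. Perpendicular distance d from centre to line = |−12| / √2 = 12/√2.
Chord = 2√(r² − d²) = 2·√(128) = 16√2.

16√2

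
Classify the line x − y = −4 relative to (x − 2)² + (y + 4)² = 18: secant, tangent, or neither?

Substituting the line into the circle gives 2x² + 12x + 50 = 0.
Δ = 144 − 400 = −256.
No real roots: the line does not meet the circle.

neither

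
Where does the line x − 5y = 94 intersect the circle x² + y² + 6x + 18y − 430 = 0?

(−21, −23) and (19, −15)

Express y = (−94 + x)/5 and substitute into the circle:
26x² + 52x − 10374 = 0  ⟹  x² + 2x − 399 = 0
x = 19 or x = −21, giving (19, −15) and (−21, −23).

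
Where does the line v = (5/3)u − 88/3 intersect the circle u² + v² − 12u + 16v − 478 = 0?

Substitute v = (−88 + 5u)/3:
34u² − 748u − 782 = 0  ⟹  u² − 22u − 23 = 0
u = 23 or u = −1, giving (23, 9) and (−1, −31).

(−1, −31) and (23, 9)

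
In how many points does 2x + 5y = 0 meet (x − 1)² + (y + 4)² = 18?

Substituting the line into the circle gives 29x² − 130x − 25 = 0.
Δ = 16900 − (−2900) = 19800.
Two real roots: the line is a secant.

2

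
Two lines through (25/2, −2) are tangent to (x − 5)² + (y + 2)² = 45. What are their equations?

A line y − (−2) = m(x − (25/2)) is tangent when its distance from (5, −2) is 3√5:
(−15/2m − (0))² = 45(m² + 1)
m² − 4 = 0, so m = −2 or m = 2.
Through (25/2, −2) these give 2x + y = 23 and 2x − y = 27.

2x + y = 23 and 2x − y = 27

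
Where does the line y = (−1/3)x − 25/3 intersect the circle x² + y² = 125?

Express y = (−25 − x)/3 and substitute into the circle:
10x² + 50x − 500 = 0  ⟹  x² + 5x − 50 = 0
x = 5 or x = −10, giving (5, −10) and (−10, −5).

(−10, −5) and (5, −10)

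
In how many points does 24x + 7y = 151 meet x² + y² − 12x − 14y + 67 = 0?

Substituting the line into the circle gives 625x² − 5484x + 11286 = 0.
Discriminant = (−5484)² − 4·625·(11286) = 1859256 > 0.
Two real roots: the line is a secant.

2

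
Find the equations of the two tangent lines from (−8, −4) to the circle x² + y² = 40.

Write the tangent as mx − y + (−4 − m·(−8)) = 0 and set its distance from the centre to 2√10:
(8m − (4))² = 40(m² + 1)
3m² − 8m − 3 = 0, so m = −1/3 or m = 3.
With m = −1/3: x + 3y = −20. With m = 3: 3x − y = −20.

x + 3y = −20 and 3x − y = −20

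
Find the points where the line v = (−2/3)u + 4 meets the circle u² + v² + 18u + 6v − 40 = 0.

From the line, v = (12 − 2u)/3. Substituting:
13u² + 78u = 0  ⟹  u² + 6u = 0
u = 0 or u = −6, giving (0, 4) and (−6, 8).

(−6, 8) and (0, 4)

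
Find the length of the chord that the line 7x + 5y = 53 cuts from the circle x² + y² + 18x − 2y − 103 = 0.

√74

Substitute y = (53 − 7x)/5:
74x² − 222x − 296 = 0  ⟹  x² − 3x − 4 = 0
x = 4 or x = −1, giving (4, 5) and (−1, 12).
Chord length = distance between (4, 5) and (−1, 12) = √74 = √74.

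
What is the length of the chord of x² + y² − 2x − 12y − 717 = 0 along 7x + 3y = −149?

4√58

Substitute y = (−149 − 7x)/3:
58x² + 2320x + 21112 = 0  ⟹  x² + 40x + 364 = 0
x = −14 or x = −26, giving (−14, −17) and (−26, 11).
|(−14, −17) − (−26, 11)| = √((12)² + (−28)²) = 4√58.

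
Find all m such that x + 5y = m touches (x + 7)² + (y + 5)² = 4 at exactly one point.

m = −32 ± 2√26

Tangency holds when the distance from the centre (−7, −5) to the line equals the radius 2:
|1·(−7) + 5·(−5) − m| / √26 = 2
|m − (−32)| = 2√26.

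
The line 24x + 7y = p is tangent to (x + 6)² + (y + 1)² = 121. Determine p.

For a tangent, require d(centre, line) = r = 11.
|24·(−6) + 7·(−1) − p| / √625 = 11
|p − (−151)| = 11·25, so p = 124 or p = −426.

p = −426 or p = 124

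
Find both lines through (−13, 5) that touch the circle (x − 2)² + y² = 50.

x − 7y = −48 and x + y = −8

Write the tangent as mx − y + (5 − m·(−13)) = 0 and set its distance from the centre to 5√2:
[m·(15) − (−5)]² = 50(m² + 1)
7m² + 6m − 1 = 0, so m = 1/7 or m = −1.
With m = 1/7: x − 7y = −48. With m = −1: x + y = −8.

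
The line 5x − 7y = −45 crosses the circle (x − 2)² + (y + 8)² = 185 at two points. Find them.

Substitute y = (45 + 5x)/7:
74x² + 814x + 1332 = 0  ⟹  x² + 11x + 18 = 0
x = −2 or x = −9, giving (−2, 5) and (−9, 0).

(−9, 0) and (−2, 5)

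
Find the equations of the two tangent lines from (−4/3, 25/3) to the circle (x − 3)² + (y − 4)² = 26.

5x − y = −15 and x − 5y = −43

Let a tangent through (−4/3, 25/3) have slope m. Its distance from (3, 4) must equal √26:
[m·(13/3) − (−13/3)]² = 26(m² + 1)
5m² − 26m + 5 = 0, so m = 5 or m = 1/5.
With m = 5: 5x − y = −15. With m = 1/5: x − 5y = −43.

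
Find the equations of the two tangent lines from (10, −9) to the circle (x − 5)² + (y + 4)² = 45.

x − 2y = 28 and 2x − y = 29

Write the tangent as mx − y + (−9 − m·(10)) = 0 and set its distance from the centre to 3√5:
[m·(−5) − (5)]² = 45(m² + 1)
2m² − 5m + 2 = 0, so m = 1/2 or m = 2.
With m = 1/2: x − 2y = 28. With m = 2: 2x − y = 29.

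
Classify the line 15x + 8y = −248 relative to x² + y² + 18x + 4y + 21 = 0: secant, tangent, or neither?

secant

Centre (−9, −2), r² = 64. Distance² from centre to line = (97)²/289 = 9409/289.
Since d² < r², the line cuts the circle twice.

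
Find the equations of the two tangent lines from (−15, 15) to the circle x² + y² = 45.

2x + y = −15 and x + 2y = 15

Write the tangent as mx − y + (15 − m·(−15)) = 0 and set its distance from the centre to 3√5:
(15m − (−15))² = 45(m² + 1)
2m² + 5m + 2 = 0, so m = −2 or m = −1/2.
Through (−15, 15) these give 2x + y = −15 and x + 2y = 15.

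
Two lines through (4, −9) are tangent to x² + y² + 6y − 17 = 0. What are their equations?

Write the tangent as mx − y + (−9 − m·(4)) = 0 and set its distance from the centre to √26:
[m·(−4) − (6)]² = 26(m² + 1)
5m² − 24m − 5 = 0, so m = 5 or m = −1/5.
Through (4, −9) these give 5x − y = 29 and x + 5y = −41.

5x − y = 29 and x + 5y = −41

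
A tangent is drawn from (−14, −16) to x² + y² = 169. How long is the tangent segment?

With centre O = (0, 0), |OP|² = 452 and r² = 169.
By the tangent–radius right angle, tangent length = √(|PO|² − r²) = √283.

√283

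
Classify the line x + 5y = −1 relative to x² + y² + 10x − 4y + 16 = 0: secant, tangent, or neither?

Substituting the line into the circle gives 26x² + 272x + 421 = 0.
Δ = 73984 − 43784 = 30200.
Two real roots: the line is a secant.

secant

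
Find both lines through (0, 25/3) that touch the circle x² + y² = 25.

A line y − (25/3) = m(x − (0)) is tangent when its distance from (0, 0) is 5:
(0m − (−25/3))² = 25(m² + 1)
9m² − 16 = 0, so m = 4/3 or m = −4/3.
With m = 4/3: 4x − 3y = −25. With m = −4/3: 4x + 3y = 25.

4x − 3y = −25 and 4x + 3y = 25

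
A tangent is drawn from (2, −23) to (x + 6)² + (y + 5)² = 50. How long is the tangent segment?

13√2

Centre (−6, −5), r² = 50. |PO|² = (8)² + (−18)² = 388.
Power of the point: PT² = |PO|² − r² = 338, so PT = 13√2.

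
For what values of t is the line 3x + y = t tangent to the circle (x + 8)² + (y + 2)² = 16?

t = −26 ± 4√10

Tangency holds when the distance from the centre (−8, −2) to the line equals the radius 4:
|3·(−8) + 1·(−2) − t| / √10 = 4
|t − (−26)| = 4√10.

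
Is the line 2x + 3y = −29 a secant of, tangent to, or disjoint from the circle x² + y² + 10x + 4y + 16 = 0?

Substituting the line into the circle gives 13x² + 182x + 637 = 0.
Discriminant = (182)² − 4·13·(637) = 0.
A repeated root: the line is tangent.

tangent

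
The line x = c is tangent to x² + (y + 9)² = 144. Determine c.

c = −12 or c = 12

The line touches the circle iff its distance from (0, −9) is 12:
|1·0 + 0·(−9) − c| / √1 = 12
|c| = 12, so c = 12 or c = −12.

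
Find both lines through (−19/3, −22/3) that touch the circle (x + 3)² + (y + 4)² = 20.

x + 2y = −21 and 2x + y = −20

Write the tangent as mx − y + (−22/3 − m·(−19/3)) = 0 and set its distance from the centre to 2√5:
(10/3m − (10/3))² = 20(m² + 1)
2m² + 5m + 2 = 0, so m = −1/2 or m = −2.
With m = −1/2: x + 2y = −21. With m = −2: 2x + y = −20.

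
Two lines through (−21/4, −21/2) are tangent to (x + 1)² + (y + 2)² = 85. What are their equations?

A line y − (−21/2) = m(x − (−21/4)) is tangent when its distance from (−1, −2) is √85:
[m·(17/4) − (17/2)]² = 85(m² + 1)
63m² + 68m + 12 = 0, so m = −6/7 or m = −2/9.
With m = −6/7: 6x + 7y = −105. With m = −2/9: 2x + 9y = −105.

6x + 7y = −105 and 2x + 9y = −105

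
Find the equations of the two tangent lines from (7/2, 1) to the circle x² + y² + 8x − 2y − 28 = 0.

Write the tangent as mx − y + (1 − m·(7/2)) = 0 and set its distance from the centre to 3√5:
(−15/2m − (0))² = 45(m² + 1)
m² − 4 = 0, so m = 2 or m = −2.
With m = 2: 2x − y = 6. With m = −2: 2x + y = 8.

2x − y = 6 and 2x + y = 8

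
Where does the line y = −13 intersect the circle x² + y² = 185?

Substitute y = −13:
x² − 16 = 0
x = 4 or x = −4, giving (4, −13) and (−4, −13).

(−4, −13) and (4, −13)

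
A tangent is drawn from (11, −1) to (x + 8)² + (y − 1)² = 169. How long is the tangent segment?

The centre is (−8, 1) and r = 13. The square of the distance from P to the centre is 361 + 4 = 365.
The tangent meets the radius at right angles, so tangent² = |PO|² − r² = 365 − 169 = 196.

14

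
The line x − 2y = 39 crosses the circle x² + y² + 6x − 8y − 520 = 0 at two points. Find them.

(1, −19) and (13, −13)

From the line, y = (−39 + x)/2. Substituting:
5x² − 70x + 65 = 0  ⟹  x² − 14x + 13 = 0
x = 13 or x = 1, giving (13, −13) and (1, −19).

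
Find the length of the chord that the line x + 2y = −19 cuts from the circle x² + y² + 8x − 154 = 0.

Substitute y = (−19 − x)/2:
5x² + 70x − 255 = 0  ⟹  x² + 14x − 51 = 0
x = 3 or x = −17, giving (3, −11) and (−17, −1).
|(3, −11) − (−17, −1)| = √((20)² + (−10)²) = 10√5.

10√5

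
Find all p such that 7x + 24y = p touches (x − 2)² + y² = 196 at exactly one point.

p = −336 or p = 364

Tangency holds when the distance from the centre (2, 0) to the line equals the radius 14:
|7·2 + 24·0 − p| / √625 = 14
|p − (14)| = 14·25, so p = 364 or p = −336.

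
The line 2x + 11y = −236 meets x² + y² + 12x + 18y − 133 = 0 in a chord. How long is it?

From the line, y = (−236 − 2x)/11. Substituting:
125x² + 2000x − 7125 = 0  ⟹  x² + 16x − 57 = 0
x = 3 or x = −19, giving (3, −22) and (−19, −18).
|(3, −22) − (−19, −18)| = √((22)² + (−4)²) = 10√5.

10√5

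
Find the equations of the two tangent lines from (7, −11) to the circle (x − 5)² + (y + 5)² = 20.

Write the tangent as mx − y + (−11 − m·(7)) = 0 and set its distance from the centre to 2√5:
(−2m − (6))² = 20(m² + 1)
2m² − 3m − 2 = 0, so m = −1/2 or m = 2.
With m = −1/2: x + 2y = −15. With m = 2: 2x − y = 25.

x + 2y = −15 and 2x − y = 25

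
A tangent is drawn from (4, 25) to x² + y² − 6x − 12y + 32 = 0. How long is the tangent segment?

The centre is (3, 6) and r = √13. The square of the distance from P to the centre is 1 + 361 = 362.
By the tangent–radius right angle, tangent length = √(|PO|² − r²) = √349.

√349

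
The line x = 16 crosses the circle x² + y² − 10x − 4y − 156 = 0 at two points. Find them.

(16, −6) and (16, 10)

The line gives x = 16. Substituting into the circle:
y² − 4y − 60 = 0
y = 10 or y = −6, giving (16, 10) and (16, −6).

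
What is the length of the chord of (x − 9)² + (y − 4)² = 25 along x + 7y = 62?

5√2

The distance from (9, 4) to the line is 25/√50, and r² = 25.
Half the chord is √(r² − d²) = √(25/2), so the full chord is 5√2.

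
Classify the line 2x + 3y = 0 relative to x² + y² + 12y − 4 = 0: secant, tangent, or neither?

secant

Centre (0, −6), r² = 40. Distance² from centre to line = (−18)²/13 = 324/13.
Since d² < r², the line cuts the circle twice.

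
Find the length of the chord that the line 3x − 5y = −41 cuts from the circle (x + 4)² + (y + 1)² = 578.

Substitute y = (41 + 3x)/5:
34x² + 476x − 11934 = 0  ⟹  x² + 14x − 351 = 0
x = 13 or x = −27, giving (13, 16) and (−27, −8).
|(13, 16) − (−27, −8)| = √((40)² + (24)²) = 8√34.

8√34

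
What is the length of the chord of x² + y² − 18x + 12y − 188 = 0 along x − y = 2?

21√2

Centre (9, −6), r² = 305. Perpendicular distance d from centre to line = |13| / √2 = 13/√2.
Half the chord is √(r² − d²) = √(441/2), so the full chord is 21√2.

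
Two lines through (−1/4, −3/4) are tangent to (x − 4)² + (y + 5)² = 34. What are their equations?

5x − 3y = 1 and 3x − 5y = 3

Let a tangent through (−1/4, −3/4) have slope m. Its distance from (4, −5) must equal √34:
[m·(17/4) − (−17/4)]² = 34(m² + 1)
15m² − 34m + 15 = 0, so m = 5/3 or m = 3/5.
Through (−1/4, −3/4) these give 5x − 3y = 1 and 3x − 5y = 3.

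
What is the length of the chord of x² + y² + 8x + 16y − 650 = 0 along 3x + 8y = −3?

6√73

Substitute y = (−3 − 3x)/8:
73x² + 146x − 41975 = 0  ⟹  x² + 2x − 575 = 0
x = 23 or x = −25, giving (23, −9) and (−25, 9).
Chord length = distance between (23, −9) and (−25, 9) = √2628 = 6√73.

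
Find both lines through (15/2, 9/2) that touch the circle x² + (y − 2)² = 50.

Write the tangent as mx − y + (9/2 − m·(15/2)) = 0 and set its distance from the centre to 5√2:
[m·(−15/2) − (−5/2)]² = 50(m² + 1)
m² − 6m − 7 = 0, so m = 7 or m = −1.
Through (15/2, 9/2) these give 7x − y = 48 and x + y = 12.

7x − y = 48 and x + y = 12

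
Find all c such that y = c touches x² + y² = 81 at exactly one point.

Tangency holds when the distance from the centre (0, 0) to the line equals the radius 9:
|0·0 + 1·0 − c| / √1 = 9
|c| = 9, so c = 9 or c = −9.

c = −9 or c = 9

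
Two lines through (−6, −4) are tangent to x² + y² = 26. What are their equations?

Let a tangent through (−6, −4) have slope m. Its distance from (0, 0) must equal √26:
(6m − (4))² = 26(m² + 1)
5m² − 24m − 5 = 0, so m = −1/5 or m = 5.
Through (−6, −4) these give x + 5y = −26 and 5x − y = −26.

x + 5y = −26 and 5x − y = −26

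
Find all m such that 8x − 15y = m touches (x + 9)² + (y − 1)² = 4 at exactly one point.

m = −121 or m = −53

Tangency holds when the distance from the centre (−9, 1) to the line equals the radius 2:
|8·(−9) − 15·1 − m| / √289 = 2
|m − (−87)| = 2·17, so m = −53 or m = −121.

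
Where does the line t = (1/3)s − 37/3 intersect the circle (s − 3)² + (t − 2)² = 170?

Express t = (−37 + s)/3 and substitute into the circle:
10s² − 140s + 400 = 0  ⟹  s² − 14s + 40 = 0
s = 10 or s = 4, giving (10, −9) and (4, −11).

(4, −11) and (10, −9)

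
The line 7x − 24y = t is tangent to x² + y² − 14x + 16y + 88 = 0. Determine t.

For a tangent, require d(centre, line) = r = 5.
|7·7 − 24·(−8) − t| / √625 = 5
|t − (241)| = 5·25, so t = 366 or t = 116.

t = 116 or t = 366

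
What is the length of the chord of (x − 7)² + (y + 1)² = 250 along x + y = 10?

22√2

From the line, y = −x + 10. Substituting:
2x² − 36x − 80 = 0  ⟹  x² − 18x − 40 = 0
x = 20 or x = −2, giving (20, −10) and (−2, 12).
Chord length = distance between (20, −10) and (−2, 12) = √968 = 22√2.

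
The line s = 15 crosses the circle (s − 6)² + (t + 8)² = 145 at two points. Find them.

The line gives s = 15. Substituting into the circle:
t² + 16t = 0
t = 0 or t = −16, giving (15, 0) and (15, −16).

(15, −16) and (15, 0)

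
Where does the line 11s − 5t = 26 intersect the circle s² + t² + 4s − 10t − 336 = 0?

(−4, −14) and (11, 19)

Express t = (−26 + 11s)/5 and substitute into the circle:
146s² − 1022s − 6424 = 0  ⟹  s² − 7s − 44 = 0
s = 11 or s = −4, giving (11, 19) and (−4, −14).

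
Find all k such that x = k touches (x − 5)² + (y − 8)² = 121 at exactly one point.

k = −6 or k = 16

Tangency holds when the distance from the centre (5, 8) to the line equals the radius 11:
|1·5 + 0·8 − k| / √1 = 11
|k − (5)| = 11, so k = 16 or k = −6.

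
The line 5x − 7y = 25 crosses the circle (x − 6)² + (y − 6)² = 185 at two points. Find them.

(−2, −5) and (19, 10)

From the line, y = (−25 + 5x)/7. Substituting:
74x² − 1258x − 2812 = 0  ⟹  x² − 17x − 38 = 0
x = 19 or x = −2, giving (19, 10) and (−2, −5).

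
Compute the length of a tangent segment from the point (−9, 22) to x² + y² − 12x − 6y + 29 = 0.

The centre is (6, 3) and r = 4. The square of the distance from P to the centre is 225 + 361 = 586.
The tangent meets the radius at right angles, so tangent² = |PO|² − r² = 586 − 16 = 570.

√570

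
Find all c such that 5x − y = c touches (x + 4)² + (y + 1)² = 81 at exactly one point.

c = −19 ± 9√26

The line touches the circle iff its distance from (−4, −1) is 9:
|5·(−4) − 1·(−1) − c| / √26 = 9
|c − (−19)| = 9√26.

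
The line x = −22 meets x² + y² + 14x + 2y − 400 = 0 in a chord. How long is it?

30

The line gives x = −22. Substituting into the circle:
y² + 2y − 224 = 0
y = 14 or y = −16, giving (−22, 14) and (−22, −16).
|(−22, 14) − (−22, −16)| = √((0)² + (30)²) = 30.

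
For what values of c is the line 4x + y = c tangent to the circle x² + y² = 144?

c = ±12√17

Tangency holds when the distance from the centre (0, 0) to the line equals the radius 12:
|4·0 + 1·0 − c| / √17 = 12
|c| = 12√17.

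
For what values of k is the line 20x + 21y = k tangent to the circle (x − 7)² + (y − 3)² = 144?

Tangency holds when the distance from the centre (7, 3) to the line equals the radius 12:
|20·7 + 21·3 − k| / √841 = 12
|k − (203)| = 12·29, so k = 551 or k = −145.

k = −145 or k = 551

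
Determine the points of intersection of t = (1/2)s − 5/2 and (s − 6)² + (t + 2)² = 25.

(1, −2) and (9, 2)

Express t = (−5 + s)/2 and substitute into the circle:
5s² − 50s + 45 = 0  ⟹  s² − 10s + 9 = 0
s = 9 or s = 1, giving (9, 2) and (1, −2).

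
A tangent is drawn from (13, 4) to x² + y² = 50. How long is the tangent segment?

Centre (0, 0), r² = 50. |PO|² = (13)² + (4)² = 185.
Power of the point: PT² = |PO|² − r² = 135, so PT = 3√15.

3√15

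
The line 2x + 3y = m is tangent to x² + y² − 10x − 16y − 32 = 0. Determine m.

m = 34 ± 11√13

Tangency holds when the distance from the centre (5, 8) to the line equals the radius 11:
|2·5 + 3·8 − m| / √13 = 11
|m − (34)| = 11√13.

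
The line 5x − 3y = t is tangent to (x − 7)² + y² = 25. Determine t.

t = 35 ± 5√34

The line touches the circle iff its distance from (7, 0) is 5:
|5·7 − 3·0 − t| / √34 = 5
|t − (35)| = 5√34.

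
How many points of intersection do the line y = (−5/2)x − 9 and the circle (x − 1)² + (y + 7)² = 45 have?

2

d² = (5·1 + 2·(−7) − (−18))²/29 = 81/29; r² = 45.
Since d² < r², the line cuts the circle twice.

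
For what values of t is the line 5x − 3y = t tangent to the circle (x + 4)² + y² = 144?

The line touches the circle iff its distance from (−4, 0) is 12:
|5·(−4) − 3·0 − t| / √34 = 12
|t − (−20)| = 12√34.

t = −20 ± 12√34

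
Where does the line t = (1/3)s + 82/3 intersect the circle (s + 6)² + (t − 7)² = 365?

(−19, 21) and (−4, 26)

Express t = (82 + s)/3 and substitute into the circle:
10s² + 230s + 760 = 0  ⟹  s² + 23s + 76 = 0
s = −4 or s = −19, giving (−4, 26) and (−19, 21).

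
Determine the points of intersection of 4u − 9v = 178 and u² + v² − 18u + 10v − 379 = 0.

Substitute v = (−178 + 4u)/9:
97u² − 2522u − 15035 = 0  ⟹  u² − 26u − 155 = 0
u = 31 or u = −5, giving (31, −6) and (−5, −22).

(−5, −22) and (31, −6)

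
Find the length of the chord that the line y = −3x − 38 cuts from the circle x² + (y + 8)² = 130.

The distance from (0, −8) to the line is 30/√10, and r² = 130.
Half the chord is √(r² − d²) = √(40), so the full chord is 4√10.

4√10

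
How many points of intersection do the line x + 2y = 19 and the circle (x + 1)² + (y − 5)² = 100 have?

Substituting the line into the circle gives 5x² − 10x − 315 = 0.
Δ = 100 − (−6300) = 6400.
Two real roots: the line is a secant.

2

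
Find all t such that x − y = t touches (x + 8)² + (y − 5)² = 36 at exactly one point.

The line touches the circle iff its distance from (−8, 5) is 6:
|1·(−8) − 1·5 − t| / √2 = 6
|t − (−13)| = 6√2.

t = −13 ± 6√2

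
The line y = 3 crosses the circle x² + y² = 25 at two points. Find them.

(−4, 3) and (4, 3)

From the line, y = 3. Substituting:
x² − 16 = 0
x = 4 or x = −4, giving (4, 3) and (−4, 3).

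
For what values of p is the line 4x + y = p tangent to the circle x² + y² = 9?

p = ±3√17

The line touches the circle iff its distance from (0, 0) is 3:
|4·0 + 1·0 − p| / √17 = 3
|p| = 3√17.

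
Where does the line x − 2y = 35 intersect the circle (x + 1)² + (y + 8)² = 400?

Express y = (−35 + x)/2 and substitute into the circle:
5x² − 30x − 1235 = 0  ⟹  x² − 6x − 247 = 0
x = 19 or x = −13, giving (19, −8) and (−13, −24).

(−13, −24) and (19, −8)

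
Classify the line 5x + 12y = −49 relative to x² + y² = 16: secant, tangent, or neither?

secant

Substituting the line into the circle gives 169x² + 490x + 97 = 0.
Discriminant = (490)² − 4·169·(97) = 174528 > 0.
Two real roots: the line is a secant.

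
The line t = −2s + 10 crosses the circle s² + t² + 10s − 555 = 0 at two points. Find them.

(−7, 24) and (13, −16)

Express t = −2s + 10 and substitute into the circle:
5s² − 30s − 455 = 0  ⟹  s² − 6s − 91 = 0
s = 13 or s = −7, giving (13, −16) and (−7, 24).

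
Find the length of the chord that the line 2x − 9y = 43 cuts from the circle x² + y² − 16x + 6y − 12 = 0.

Substitute y = (−43 + 2x)/9:
85x² − 1360x − 1445 = 0  ⟹  x² − 16x − 17 = 0
x = 17 or x = −1, giving (17, −1) and (−1, −5).
Chord length = distance between (17, −1) and (−1, −5) = √340 = 2√85.

2√85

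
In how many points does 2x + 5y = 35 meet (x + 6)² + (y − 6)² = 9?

0

Substituting the line into the circle gives 29x² + 280x + 700 = 0.
Δ = 78400 − 81200 = −2800.
No real roots: the line does not meet the circle.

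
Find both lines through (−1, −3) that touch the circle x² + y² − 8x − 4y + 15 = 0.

x − 2y = 5 and 2x − y = 1

Write the tangent as mx − y + (−3 − m·(−1)) = 0 and set its distance from the centre to √5:
[m·(5) − (5)]² = 5(m² + 1)
2m² − 5m + 2 = 0, so m = 1/2 or m = 2.
Through (−1, −3) these give x − 2y = 5 and 2x − y = 1.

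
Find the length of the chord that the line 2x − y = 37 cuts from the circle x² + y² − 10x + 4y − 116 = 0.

The distance from (5, −2) to the line is 25/√5, and r² = 145.
Chord = 2√(r² − d²) = 2·√(20) = 4√5.

4√5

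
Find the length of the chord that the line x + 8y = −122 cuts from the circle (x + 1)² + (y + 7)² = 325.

Centre (−1, −7), r² = 325. Perpendicular distance d from centre to line = |65| / √65 = 65/√65.
Half the chord is √(r² − d²) = √(260), so the full chord is 4√65.

4√65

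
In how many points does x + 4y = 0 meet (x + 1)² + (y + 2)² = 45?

2

Substituting the line into the circle gives 17x² + 16x − 640 = 0.
Discriminant = (16)² − 4·17·(−640) = 43776 > 0.
Two real roots: the line is a secant.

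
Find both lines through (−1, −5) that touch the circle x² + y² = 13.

Write the tangent as mx − y + (−5 − m·(−1)) = 0 and set its distance from the centre to √13:
(1m − (5))² = 13(m² + 1)
6m² + 5m − 6 = 0, so m = −3/2 or m = 2/3.
Through (−1, −5) these give 3x + 2y = −13 and 2x − 3y = 13.

3x + 2y = −13 and 2x − 3y = 13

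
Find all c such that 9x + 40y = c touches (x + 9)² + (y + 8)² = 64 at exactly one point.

c = −729 or c = −73

Tangency holds when the distance from the centre (−9, −8) to the line equals the radius 8:
|9·(−9) + 40·(−8) − c| / √1681 = 8
|c − (−401)| = 8·41, so c = −73 or c = −729.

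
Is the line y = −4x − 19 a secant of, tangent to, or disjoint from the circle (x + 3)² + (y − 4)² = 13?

Substituting the line into the circle gives 17x² + 190x + 525 = 0.
Discriminant = (190)² − 4·17·(525) = 400 > 0.
Two real roots: the line is a secant.

secant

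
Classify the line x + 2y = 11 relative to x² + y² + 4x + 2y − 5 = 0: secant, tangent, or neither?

neither

Substituting the line into the circle gives 5x² − 10x + 145 = 0.
Discriminant = (−10)² − 4·5·(145) = −2800 < 0.
No real roots: the line does not meet the circle.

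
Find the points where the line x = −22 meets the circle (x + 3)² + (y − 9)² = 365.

(−22, 7) and (−22, 11)

The line gives x = −22. Substituting into the circle:
y² − 18y + 77 = 0
y = 11 or y = 7, giving (−22, 11) and (−22, 7).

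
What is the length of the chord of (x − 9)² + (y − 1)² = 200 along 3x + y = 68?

4√10

Substitute y = −3x + 68:
10x² − 420x + 4370 = 0  ⟹  x² − 42x + 437 = 0
x = 23 or x = 19, giving (23, −1) and (19, 11).
Chord length = distance between (23, −1) and (19, 11) = √160 = 4√10.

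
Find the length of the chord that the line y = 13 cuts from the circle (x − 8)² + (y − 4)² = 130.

From the line, y = 13. Substituting:
x² − 16x + 15 = 0
x = 15 or x = 1, giving (15, 13) and (1, 13).
Chord length = distance between (15, 13) and (1, 13) = √196 = 14.

14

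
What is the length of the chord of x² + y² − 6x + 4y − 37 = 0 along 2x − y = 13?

Centre (3, −2), r² = 50. Perpendicular distance d from centre to line = |−5| / √5 = 5/√5.
Chord = 2√(r² − d²) = 2·√(45) = 6√5.

6√5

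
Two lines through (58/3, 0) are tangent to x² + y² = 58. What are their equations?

Let a tangent through (58/3, 0) have slope m. Its distance from (0, 0) must equal √58:
(−58/3m − (0))² = 58(m² + 1)
49m² − 9 = 0, so m = −3/7 or m = 3/7.
Through (58/3, 0) these give 3x + 7y = 58 and 3x − 7y = 58.

3x + 7y = 58 and 3x − 7y = 58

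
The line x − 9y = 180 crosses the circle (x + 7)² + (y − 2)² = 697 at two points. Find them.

Substitute y = (−180 + x)/9:
82x² + 738x − 13284 = 0  ⟹  x² + 9x − 162 = 0
x = 9 or x = −18, giving (9, −19) and (−18, −22).

(−18, −22) and (9, −19)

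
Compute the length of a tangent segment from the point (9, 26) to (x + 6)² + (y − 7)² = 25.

Centre (−6, 7), r² = 25. |PO|² = (15)² + (19)² = 586.
The tangent meets the radius at right angles, so tangent² = |PO|² − r² = 586 − 25 = 561.

√561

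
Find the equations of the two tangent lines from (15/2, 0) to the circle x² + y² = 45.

Let a tangent through (15/2, 0) have slope m. Its distance from (0, 0) must equal 3√5:
[m·(−15/2) − (0)]² = 45(m² + 1)
m² − 4 = 0, so m = −2 or m = 2.
With m = −2: 2x + y = 15. With m = 2: 2x − y = 15.

2x + y = 15 and 2x − y = 15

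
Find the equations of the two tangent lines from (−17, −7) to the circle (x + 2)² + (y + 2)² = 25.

A line y − (−7) = m(x − (−17)) is tangent when its distance from (−2, −2) is 5:
[m·(15) − (5)]² = 25(m² + 1)
4m² − 3m = 0, so m = 3/4 or m = 0.
With m = 3/4: 3x − 4y = −23. With m = 0: y = −7.

3x − 4y = −23 and y = −7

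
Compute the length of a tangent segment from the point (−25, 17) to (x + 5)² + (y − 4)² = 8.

√561

With centre O = (−5, 4), |OP|² = 569 and r² = 8.
Power of the point: PT² = |PO|² − r² = 561, so PT = √561.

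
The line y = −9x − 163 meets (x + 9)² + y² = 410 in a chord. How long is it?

4√82

Express y = −9x − 163 and substitute into the circle:
82x² + 2952x + 26240 = 0  ⟹  x² + 36x + 320 = 0
x = −16 or x = −20, giving (−16, −19) and (−20, 17).
|(−16, −19) − (−20, 17)| = √((4)² + (−36)²) = 4√82.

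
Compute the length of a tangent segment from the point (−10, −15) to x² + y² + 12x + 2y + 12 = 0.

The centre is (−6, −1) and r = 5. The square of the distance from P to the centre is 16 + 196 = 212.
By the tangent–radius right angle, tangent length = √(|PO|² − r²) = √187.

√187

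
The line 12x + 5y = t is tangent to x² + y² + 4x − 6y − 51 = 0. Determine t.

For a tangent, require d(centre, line) = r = 8.
|12·(−2) + 5·3 − t| / √169 = 8
|t − (−9)| = 8·13, so t = 95 or t = −113.

t = −113 or t = 95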